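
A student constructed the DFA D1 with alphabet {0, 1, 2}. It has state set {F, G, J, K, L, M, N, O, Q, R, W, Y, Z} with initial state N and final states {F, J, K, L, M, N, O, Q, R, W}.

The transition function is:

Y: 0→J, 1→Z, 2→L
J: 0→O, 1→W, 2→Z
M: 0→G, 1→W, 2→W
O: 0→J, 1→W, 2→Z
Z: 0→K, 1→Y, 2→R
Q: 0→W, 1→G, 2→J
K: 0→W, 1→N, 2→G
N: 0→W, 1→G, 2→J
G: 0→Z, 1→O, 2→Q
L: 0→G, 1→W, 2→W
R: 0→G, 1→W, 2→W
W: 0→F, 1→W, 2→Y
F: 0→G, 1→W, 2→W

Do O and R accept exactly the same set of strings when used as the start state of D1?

No

First remove the unreachable states {M}; 12 states remain.
Initial partition by acceptance: {F,J,K,L,N,O,Q,R,W} | {G,Y,Z}.
Refine {F,J,K,L,N,O,Q,R,W} on symbol 0: members go to different blocks, giving {J,K,N,O,Q,W} and {F,L,R}.
Split {J,K,N,O,Q,W} by δ(·,0) → {J,K,N,O,Q} and {W}.
Split {J,K,N,O,Q} by δ(·,0) → {K,N,Q} and {J,O}.
Split {K,N,Q} by δ(·,1) → {N,Q} and {K}.
Refine {G,Y,Z} on symbol 0: members go to different blocks, giving {Z} and {Y} and {G}.
The partition is now stable with 8 blocks: {N,Q} | {Z} | {F,L,R} | {W} | {J,O} | {K} | {Y} | {G}.
O and R end up in different blocks, so they are distinguishable. For instance, the string '0' is accepted from only O.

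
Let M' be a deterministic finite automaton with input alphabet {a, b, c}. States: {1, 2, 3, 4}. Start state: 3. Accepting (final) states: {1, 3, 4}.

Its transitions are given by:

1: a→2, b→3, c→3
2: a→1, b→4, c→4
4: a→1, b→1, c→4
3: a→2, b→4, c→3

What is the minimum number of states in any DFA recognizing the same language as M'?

4

All states are reachable from the start state.
Initial partition by acceptance: {1,3,4} | {2}.
Refine {1,3,4} on symbol a: members go to different blocks, giving {1,3} and {4}.
On input b, block {1,3} splits into {1} and {3}.
The partition is now stable with 4 blocks: {1} | {2} | {4} | {3}.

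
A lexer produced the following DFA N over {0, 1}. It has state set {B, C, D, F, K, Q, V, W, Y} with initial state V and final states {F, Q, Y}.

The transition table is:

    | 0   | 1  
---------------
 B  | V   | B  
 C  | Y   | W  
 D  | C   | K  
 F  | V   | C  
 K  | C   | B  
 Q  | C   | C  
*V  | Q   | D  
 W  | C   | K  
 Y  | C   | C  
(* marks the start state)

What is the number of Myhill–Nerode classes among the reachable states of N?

3

First remove the unreachable states {F}; 8 states remain.
Initial partition by acceptance: {Q,Y} | {B,C,D,K,V,W}.
Refine {B,C,D,K,V,W} on symbol 0: members go to different blocks, giving {B,D,K,W} and {C,V}.
No further refinement is possible. Final partition (3 blocks): {Q,Y} | {B,D,K,W} | {C,V}.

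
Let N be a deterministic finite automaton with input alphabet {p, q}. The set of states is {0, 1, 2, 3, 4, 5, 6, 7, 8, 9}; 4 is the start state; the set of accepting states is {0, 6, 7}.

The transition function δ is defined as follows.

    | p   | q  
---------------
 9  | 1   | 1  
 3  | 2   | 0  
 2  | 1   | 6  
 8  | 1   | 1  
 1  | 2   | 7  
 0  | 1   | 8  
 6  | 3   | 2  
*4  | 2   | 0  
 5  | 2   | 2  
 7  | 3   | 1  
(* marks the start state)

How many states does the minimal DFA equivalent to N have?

5

Reachable states from the start: {0,1,2,3,4,6,7,8}. Unreachable: {5,9} — drop them.
Initial partition by acceptance: {0,6,7} | {1,2,3,4,8}.
Split {1,2,3,4,8} by δ(·,q) → {1,2,3,4} and {8}.
Split {0,6,7} by δ(·,q) → {6,7} and {0}.
Split {1,2,3,4} by δ(·,q) → {1,2} and {3,4}.
No further refinement is possible. Final partition (5 blocks): {6,7} | {1,2} | {8} | {0} | {3,4}.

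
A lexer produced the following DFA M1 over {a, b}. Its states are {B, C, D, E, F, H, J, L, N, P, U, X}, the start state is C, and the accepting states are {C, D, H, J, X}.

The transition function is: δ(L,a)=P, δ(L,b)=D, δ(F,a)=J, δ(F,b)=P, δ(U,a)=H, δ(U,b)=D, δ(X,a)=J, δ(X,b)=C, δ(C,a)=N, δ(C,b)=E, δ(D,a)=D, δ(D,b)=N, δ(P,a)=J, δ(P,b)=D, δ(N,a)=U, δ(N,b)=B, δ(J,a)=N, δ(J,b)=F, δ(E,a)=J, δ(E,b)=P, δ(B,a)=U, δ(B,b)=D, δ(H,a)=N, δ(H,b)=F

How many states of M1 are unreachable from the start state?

2

No path from C leads to L, X; the other 10 states are all reachable.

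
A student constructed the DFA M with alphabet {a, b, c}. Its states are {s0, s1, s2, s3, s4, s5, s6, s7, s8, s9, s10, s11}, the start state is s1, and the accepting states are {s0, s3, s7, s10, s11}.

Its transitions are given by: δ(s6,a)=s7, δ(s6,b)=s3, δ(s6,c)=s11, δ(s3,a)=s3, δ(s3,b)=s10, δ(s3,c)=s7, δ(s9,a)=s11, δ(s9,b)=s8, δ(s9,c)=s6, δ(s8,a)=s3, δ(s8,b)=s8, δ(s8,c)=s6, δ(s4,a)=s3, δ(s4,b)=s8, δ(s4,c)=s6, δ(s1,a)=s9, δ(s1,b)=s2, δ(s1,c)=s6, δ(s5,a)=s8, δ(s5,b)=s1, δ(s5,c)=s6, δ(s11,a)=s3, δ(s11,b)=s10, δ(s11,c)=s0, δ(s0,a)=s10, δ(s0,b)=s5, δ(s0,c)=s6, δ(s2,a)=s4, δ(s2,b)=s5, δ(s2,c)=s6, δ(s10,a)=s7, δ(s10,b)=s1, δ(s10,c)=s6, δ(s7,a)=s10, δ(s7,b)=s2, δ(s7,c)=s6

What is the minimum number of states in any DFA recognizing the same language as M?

All states are reachable from the start state.
Start with accepting vs non-accepting: {s0,s3,s7,s10,s11} | {s1,s2,s4,s5,s6,s8,s9}.
Refine {s0,s3,s7,s10,s11} on symbol b: members go to different blocks, giving {s0,s7,s10} and {s3,s11}.
On input a, block {s1,s2,s4,s5,s6,s8,s9} splits into {s1,s2,s5} and {s4,s8,s9} and {s6}.
Stable partition: {s0,s7,s10} | {s1,s2,s5} | {s3,s11} | {s4,s8,s9} | {s6} — 5 equivalence classes.

5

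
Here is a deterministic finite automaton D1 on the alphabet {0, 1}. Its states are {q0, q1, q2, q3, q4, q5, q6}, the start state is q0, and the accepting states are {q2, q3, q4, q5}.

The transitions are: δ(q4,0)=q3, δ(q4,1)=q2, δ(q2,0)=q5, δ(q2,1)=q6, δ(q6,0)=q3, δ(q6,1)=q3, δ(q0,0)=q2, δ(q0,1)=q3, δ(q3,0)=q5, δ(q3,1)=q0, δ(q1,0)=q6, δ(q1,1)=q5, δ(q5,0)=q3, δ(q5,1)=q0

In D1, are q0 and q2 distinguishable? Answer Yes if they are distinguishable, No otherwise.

Yes

Reachable states from the start: {q0,q2,q3,q5,q6}. Unreachable: {q1,q4} — drop them.
Start with accepting vs non-accepting: {q2,q3,q5} | {q0,q6}.
No further refinement is possible. Final partition (2 blocks): {q2,q3,q5} | {q0,q6}.
q0 and q2 end up in different blocks, so they are distinguishable. For instance, the string 'ε' is accepted from only q2.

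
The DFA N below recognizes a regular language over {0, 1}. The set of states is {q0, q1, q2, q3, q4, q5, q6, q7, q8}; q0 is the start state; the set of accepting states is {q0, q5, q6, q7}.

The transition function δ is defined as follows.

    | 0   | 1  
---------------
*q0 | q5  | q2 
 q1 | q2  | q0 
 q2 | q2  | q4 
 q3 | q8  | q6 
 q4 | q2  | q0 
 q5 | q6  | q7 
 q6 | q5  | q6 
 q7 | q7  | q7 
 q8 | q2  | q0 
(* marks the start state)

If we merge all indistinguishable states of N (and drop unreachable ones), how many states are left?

4

States {q1,q3,q8} cannot be reached from the start state, so discard them.
Initial partition by acceptance: {q0,q5,q6,q7} | {q2,q4}.
Refine {q0,q5,q6,q7} on symbol 1: members go to different blocks, giving {q5,q6,q7} and {q0}.
Refine {q2,q4} on symbol 1: members go to different blocks, giving {q2} and {q4}.
No further refinement is possible. Final partition (4 blocks): {q5,q6,q7} | {q2} | {q0} | {q4}.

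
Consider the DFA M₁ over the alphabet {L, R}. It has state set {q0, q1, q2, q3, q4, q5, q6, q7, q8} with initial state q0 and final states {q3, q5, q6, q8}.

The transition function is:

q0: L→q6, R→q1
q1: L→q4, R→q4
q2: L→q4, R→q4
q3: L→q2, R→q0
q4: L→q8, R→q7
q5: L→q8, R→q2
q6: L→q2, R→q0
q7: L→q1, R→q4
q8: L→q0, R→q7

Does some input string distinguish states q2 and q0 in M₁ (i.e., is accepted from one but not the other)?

Yes

States {q3,q5} cannot be reached from the start state, so discard them.
Start with accepting vs non-accepting: {q6,q8} | {q0,q1,q2,q4,q7}.
On input L, block {q0,q1,q2,q4,q7} splits into {q1,q2,q7} and {q0,q4}.
Split {q6,q8} by δ(·,L) → {q6} and {q8}.
Split {q1,q2,q7} by δ(·,L) → {q1,q2} and {q7}.
Split {q0,q4} by δ(·,L) → {q0} and {q4}.
No further refinement is possible. Final partition (6 blocks): {q6} | {q1,q2} | {q0} | {q8} | {q7} | {q4}.
q2 and q0 end up in different blocks, so they are distinguishable. For instance, the string 'L' is accepted from only q0.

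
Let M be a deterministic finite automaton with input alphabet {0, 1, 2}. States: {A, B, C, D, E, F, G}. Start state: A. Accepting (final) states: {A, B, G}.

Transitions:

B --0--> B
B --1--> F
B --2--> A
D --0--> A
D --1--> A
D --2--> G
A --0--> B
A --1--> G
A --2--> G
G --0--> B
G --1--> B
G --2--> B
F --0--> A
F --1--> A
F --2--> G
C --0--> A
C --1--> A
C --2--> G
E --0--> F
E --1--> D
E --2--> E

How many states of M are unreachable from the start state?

3

Starting at A and following transitions, the reachable set is {A, B, F, G}. That leaves C, D, E unreachable — 3 in total.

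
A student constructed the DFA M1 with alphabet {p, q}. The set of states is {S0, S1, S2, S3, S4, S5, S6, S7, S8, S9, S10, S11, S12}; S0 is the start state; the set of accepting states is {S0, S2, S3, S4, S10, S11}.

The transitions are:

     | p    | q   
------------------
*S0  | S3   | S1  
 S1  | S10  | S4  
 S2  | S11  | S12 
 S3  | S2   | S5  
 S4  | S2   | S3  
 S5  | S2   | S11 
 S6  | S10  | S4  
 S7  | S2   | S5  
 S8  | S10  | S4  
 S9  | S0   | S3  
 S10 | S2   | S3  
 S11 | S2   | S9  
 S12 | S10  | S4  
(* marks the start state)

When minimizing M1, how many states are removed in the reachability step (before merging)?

3

BFS from S0 reaches {S0, S1, S2, S3, S4, S5, S9, S10, S11, S12}; the 3 state(s) S6, S7, S8 are never visited.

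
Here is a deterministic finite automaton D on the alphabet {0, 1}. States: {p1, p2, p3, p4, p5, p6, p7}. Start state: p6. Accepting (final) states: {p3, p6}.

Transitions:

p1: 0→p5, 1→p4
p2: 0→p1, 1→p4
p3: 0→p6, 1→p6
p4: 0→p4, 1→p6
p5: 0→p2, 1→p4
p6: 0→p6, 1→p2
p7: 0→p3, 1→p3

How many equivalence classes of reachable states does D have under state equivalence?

First remove the unreachable states {p3,p7}; 5 states remain.
P0 = {p6} | {p1,p2,p4,p5}.
On input 1, block {p1,p2,p4,p5} splits into {p1,p2,p5} and {p4}.
The partition is now stable with 3 blocks: {p6} | {p1,p2,p5} | {p4}.

3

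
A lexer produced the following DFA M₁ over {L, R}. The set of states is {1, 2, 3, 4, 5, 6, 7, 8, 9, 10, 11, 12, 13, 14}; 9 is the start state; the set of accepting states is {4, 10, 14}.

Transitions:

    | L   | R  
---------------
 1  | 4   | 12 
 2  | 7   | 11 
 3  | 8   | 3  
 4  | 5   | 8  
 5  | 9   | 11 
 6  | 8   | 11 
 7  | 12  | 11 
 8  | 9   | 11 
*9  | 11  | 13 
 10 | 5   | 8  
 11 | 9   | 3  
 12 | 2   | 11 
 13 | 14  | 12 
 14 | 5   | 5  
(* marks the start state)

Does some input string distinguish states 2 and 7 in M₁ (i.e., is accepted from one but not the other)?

No

First remove the unreachable states {1,4,6,10}; 10 states remain.
P0 = {14} | {2,3,5,7,8,9,11,12,13}.
On input L, block {2,3,5,7,8,9,11,12,13} splits into {2,3,5,7,8,9,11,12} and {13}.
On input R, block {2,3,5,7,8,9,11,12} splits into {2,3,5,7,8,11,12} and {9}.
On input L, block {2,3,5,7,8,11,12} splits into {2,3,7,12} and {5,8,11}.
Split {2,3,7,12} by δ(·,L) → {2,7,12} and {3}.
Refine {5,8,11} on symbol R: members go to different blocks, giving {5,8} and {11}.
Stable partition: {14} | {2,7,12} | {13} | {9} | {5,8} | {3} | {11} — 7 equivalence classes.
2 and 7 lie in the same block of the stable partition, so they are equivalent — no string distinguishes them.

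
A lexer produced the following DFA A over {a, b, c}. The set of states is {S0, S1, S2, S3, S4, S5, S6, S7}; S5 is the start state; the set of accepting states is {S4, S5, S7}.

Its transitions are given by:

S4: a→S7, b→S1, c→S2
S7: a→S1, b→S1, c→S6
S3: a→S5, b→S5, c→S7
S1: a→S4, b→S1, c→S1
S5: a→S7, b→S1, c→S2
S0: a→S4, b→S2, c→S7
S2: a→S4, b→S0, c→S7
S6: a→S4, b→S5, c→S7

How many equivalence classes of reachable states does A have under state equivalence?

5

Reachable states from the start: {S0,S1,S2,S4,S5,S6,S7}. Unreachable: {S3} — drop them.
P0 = {S4,S5,S7} | {S0,S1,S2,S6}.
Refine {S4,S5,S7} on symbol a: members go to different blocks, giving {S4,S5} and {S7}.
Split {S0,S1,S2,S6} by δ(·,b) → {S0,S1,S2} and {S6}.
On input c, block {S0,S1,S2} splits into {S0,S2} and {S1}.
The partition is now stable with 5 blocks: {S4,S5} | {S0,S2} | {S7} | {S6} | {S1}.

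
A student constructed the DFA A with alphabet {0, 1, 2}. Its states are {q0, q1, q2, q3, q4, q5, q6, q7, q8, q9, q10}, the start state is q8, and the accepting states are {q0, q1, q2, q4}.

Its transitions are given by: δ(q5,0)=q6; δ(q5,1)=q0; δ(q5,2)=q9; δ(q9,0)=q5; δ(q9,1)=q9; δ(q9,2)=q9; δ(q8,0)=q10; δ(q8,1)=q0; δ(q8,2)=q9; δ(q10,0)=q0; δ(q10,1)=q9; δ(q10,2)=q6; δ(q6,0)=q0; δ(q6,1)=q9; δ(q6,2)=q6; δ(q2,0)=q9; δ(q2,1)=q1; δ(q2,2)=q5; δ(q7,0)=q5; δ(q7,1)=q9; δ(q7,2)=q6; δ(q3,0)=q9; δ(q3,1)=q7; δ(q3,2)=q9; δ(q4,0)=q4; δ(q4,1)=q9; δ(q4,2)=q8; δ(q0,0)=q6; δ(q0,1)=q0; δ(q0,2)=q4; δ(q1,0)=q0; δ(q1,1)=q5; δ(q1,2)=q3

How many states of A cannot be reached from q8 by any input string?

4

No path from q8 leads to q1, q2, q3, q7; the other 7 states are all reachable.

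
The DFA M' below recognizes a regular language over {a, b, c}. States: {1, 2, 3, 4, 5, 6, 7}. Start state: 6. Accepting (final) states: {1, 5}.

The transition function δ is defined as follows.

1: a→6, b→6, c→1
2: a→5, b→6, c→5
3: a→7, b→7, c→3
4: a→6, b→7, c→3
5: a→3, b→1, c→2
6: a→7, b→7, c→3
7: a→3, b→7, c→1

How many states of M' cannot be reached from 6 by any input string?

No path from 6 leads to 2, 4, 5; the other 4 states are all reachable.

3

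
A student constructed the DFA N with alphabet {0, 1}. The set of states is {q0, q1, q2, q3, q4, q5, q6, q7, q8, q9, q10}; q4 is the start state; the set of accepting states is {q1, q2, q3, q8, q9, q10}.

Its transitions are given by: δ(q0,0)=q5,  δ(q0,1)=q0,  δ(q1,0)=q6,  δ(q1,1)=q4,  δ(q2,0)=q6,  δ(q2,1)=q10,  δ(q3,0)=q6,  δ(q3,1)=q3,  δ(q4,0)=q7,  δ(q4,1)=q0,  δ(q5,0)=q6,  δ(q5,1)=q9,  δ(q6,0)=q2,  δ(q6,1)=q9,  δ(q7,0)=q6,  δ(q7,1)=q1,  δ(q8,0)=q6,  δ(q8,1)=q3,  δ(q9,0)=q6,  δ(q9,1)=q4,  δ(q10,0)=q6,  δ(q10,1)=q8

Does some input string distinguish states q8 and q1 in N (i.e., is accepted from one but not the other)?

Yes

P0 = {q1,q2,q3,q8,q9,q10} | {q0,q4,q5,q6,q7}.
On input 1, block {q1,q2,q3,q8,q9,q10} splits into {q2,q3,q8,q10} and {q1,q9}.
Refine {q0,q4,q5,q6,q7} on symbol 0: members go to different blocks, giving {q0,q4,q5,q7} and {q6}.
On input 0, block {q0,q4,q5,q7} splits into {q0,q4} and {q5,q7}.
No further refinement is possible. Final partition (5 blocks): {q2,q3,q8,q10} | {q0,q4} | {q1,q9} | {q6} | {q5,q7}.
q8 and q1 end up in different blocks, so they are distinguishable. For instance, the string '1' is accepted from only q8.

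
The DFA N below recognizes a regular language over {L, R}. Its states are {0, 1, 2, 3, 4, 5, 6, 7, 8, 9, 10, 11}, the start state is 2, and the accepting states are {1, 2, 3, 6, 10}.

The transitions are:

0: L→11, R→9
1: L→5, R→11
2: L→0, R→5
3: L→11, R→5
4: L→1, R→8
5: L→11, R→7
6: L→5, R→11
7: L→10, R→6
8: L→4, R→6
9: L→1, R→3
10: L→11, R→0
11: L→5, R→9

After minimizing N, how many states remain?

States {4,8} cannot be reached from the start state, so discard them.
Initial partition by acceptance: {1,2,3,6,10} | {0,5,7,9,11}.
Refine {0,5,7,9,11} on symbol L: members go to different blocks, giving {0,5,11} and {7,9}.
The partition is now stable with 3 blocks: {1,2,3,6,10} | {0,5,11} | {7,9}.

3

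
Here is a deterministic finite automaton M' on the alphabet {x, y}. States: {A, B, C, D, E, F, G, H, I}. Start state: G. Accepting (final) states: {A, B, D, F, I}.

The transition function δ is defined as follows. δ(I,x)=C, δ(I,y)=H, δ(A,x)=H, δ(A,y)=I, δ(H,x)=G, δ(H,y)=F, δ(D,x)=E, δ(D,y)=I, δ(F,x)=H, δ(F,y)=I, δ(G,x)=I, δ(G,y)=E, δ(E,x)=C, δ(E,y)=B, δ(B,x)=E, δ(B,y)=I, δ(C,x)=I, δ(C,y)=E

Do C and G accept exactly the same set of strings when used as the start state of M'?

Yes

Reachable states from the start: {B,C,E,F,G,H,I}. Unreachable: {A,D} — drop them.
P0 = {B,F,I} | {C,E,G,H}.
Refine {B,F,I} on symbol y: members go to different blocks, giving {B,F} and {I}.
On input x, block {C,E,G,H} splits into {C,G} and {E,H}.
The partition is now stable with 4 blocks: {B,F} | {C,G} | {I} | {E,H}.
C and G lie in the same block of the stable partition, so they are equivalent — no string distinguishes them.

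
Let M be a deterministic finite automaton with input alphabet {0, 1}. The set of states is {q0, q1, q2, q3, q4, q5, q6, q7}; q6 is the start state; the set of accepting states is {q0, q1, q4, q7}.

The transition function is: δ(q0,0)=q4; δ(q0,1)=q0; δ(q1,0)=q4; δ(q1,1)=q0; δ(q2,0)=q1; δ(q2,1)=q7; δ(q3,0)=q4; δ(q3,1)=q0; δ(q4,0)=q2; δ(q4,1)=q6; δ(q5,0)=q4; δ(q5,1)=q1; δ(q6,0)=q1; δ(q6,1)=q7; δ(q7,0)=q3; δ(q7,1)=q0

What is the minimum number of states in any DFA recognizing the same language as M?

First remove the unreachable states {q5}; 7 states remain.
P0 = {q0,q1,q4,q7} | {q2,q3,q6}.
Refine {q0,q1,q4,q7} on symbol 0: members go to different blocks, giving {q0,q1} and {q4,q7}.
Refine {q2,q3,q6} on symbol 0: members go to different blocks, giving {q2,q6} and {q3}.
On input 0, block {q4,q7} splits into {q4} and {q7}.
Stable partition: {q0,q1} | {q2,q6} | {q4} | {q3} | {q7} — 5 equivalence classes.

5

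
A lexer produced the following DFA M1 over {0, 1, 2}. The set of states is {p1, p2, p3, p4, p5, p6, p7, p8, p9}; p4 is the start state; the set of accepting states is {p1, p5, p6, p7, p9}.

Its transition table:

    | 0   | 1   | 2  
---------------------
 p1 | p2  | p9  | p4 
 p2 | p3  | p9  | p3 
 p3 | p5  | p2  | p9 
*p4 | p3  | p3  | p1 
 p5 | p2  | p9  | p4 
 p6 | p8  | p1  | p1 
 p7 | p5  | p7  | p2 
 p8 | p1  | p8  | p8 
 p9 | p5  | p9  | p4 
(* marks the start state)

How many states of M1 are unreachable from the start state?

3

BFS from p4 reaches {p1, p2, p3, p4, p5, p9}; the 3 state(s) p6, p7, p8 are never visited.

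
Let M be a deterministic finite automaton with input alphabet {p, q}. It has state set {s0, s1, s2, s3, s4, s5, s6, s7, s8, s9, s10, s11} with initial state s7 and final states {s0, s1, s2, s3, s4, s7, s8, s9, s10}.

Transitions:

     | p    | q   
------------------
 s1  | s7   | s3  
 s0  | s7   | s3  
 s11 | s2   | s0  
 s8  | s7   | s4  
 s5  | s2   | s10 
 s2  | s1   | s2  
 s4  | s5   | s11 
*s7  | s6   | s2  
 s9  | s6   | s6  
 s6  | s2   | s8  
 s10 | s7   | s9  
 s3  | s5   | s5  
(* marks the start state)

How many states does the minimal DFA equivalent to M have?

P0 = {s0,s1,s2,s3,s4,s7,s8,s9,s10} | {s5,s6,s11}.
Split {s0,s1,s2,s3,s4,s7,s8,s9,s10} by δ(·,p) → {s0,s1,s2,s8,s10} and {s3,s4,s7,s9}.
On input p, block {s0,s1,s2,s8,s10} splits into {s0,s1,s8,s10} and {s2}.
Refine {s3,s4,s7,s9} on symbol q: members go to different blocks, giving {s3,s4,s9} and {s7}.
Stable partition: {s0,s1,s8,s10} | {s5,s6,s11} | {s3,s4,s9} | {s2} | {s7} — 5 equivalence classes.

5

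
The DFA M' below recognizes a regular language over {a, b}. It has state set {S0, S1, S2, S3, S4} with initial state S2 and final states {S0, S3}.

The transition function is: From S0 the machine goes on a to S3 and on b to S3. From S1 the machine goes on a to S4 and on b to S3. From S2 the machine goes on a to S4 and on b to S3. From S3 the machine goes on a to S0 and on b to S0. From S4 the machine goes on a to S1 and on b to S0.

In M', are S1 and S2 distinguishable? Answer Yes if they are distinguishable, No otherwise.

No

Every state is reachable, so we keep all 5.
Initial partition by acceptance: {S0,S3} | {S1,S2,S4}.
The partition is now stable with 2 blocks: {S0,S3} | {S1,S2,S4}.
S1 and S2 lie in the same block of the stable partition, so they are equivalent — no string distinguishes them.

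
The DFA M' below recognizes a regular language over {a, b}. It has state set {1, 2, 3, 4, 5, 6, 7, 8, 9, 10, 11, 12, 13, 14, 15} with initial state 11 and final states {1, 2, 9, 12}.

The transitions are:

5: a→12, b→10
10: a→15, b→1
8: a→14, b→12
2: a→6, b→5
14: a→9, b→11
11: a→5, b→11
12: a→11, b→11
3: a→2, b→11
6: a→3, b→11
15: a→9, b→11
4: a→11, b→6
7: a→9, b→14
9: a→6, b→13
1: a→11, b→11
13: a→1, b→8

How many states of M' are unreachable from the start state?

BFS from 11 reaches {1, 2, 3, 5, 6, 8, 9, 10, 11, 12, 13, 14, 15}; the 2 state(s) 4, 7 are never visited.

2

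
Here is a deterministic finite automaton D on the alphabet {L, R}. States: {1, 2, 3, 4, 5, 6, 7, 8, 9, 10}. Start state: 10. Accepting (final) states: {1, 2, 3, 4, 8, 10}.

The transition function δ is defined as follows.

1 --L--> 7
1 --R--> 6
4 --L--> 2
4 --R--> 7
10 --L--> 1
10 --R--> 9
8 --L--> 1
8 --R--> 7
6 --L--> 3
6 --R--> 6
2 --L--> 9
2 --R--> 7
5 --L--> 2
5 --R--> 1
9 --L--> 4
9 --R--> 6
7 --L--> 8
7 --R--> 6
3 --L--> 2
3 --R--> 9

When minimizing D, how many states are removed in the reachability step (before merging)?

BFS from 10 reaches {1, 2, 3, 4, 6, 7, 8, 9, 10}; the 1 state(s) 5 are never visited.

1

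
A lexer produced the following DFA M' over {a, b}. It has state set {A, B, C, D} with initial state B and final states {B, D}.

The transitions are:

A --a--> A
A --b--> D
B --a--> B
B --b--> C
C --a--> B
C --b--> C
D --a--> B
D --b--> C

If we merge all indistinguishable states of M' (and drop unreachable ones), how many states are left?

States {A,D} cannot be reached from the start state, so discard them.
P0 = {B} | {C}.
The partition is now stable with 2 blocks: {B} | {C}.

2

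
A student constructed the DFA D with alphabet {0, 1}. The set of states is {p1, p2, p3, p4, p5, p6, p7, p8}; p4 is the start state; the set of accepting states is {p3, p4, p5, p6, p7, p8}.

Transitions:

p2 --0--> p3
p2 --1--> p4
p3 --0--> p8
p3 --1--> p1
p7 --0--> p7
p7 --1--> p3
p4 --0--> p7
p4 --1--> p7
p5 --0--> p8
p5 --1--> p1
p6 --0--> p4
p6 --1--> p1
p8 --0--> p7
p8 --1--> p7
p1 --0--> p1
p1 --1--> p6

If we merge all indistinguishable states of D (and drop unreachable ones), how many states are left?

4

Reachable states from the start: {p1,p3,p4,p6,p7,p8}. Unreachable: {p2,p5} — drop them.
Start with accepting vs non-accepting: {p3,p4,p6,p7,p8} | {p1}.
Split {p3,p4,p6,p7,p8} by δ(·,1) → {p4,p7,p8} and {p3,p6}.
On input 1, block {p4,p7,p8} splits into {p4,p8} and {p7}.
No further refinement is possible. Final partition (4 blocks): {p4,p8} | {p1} | {p3,p6} | {p7}.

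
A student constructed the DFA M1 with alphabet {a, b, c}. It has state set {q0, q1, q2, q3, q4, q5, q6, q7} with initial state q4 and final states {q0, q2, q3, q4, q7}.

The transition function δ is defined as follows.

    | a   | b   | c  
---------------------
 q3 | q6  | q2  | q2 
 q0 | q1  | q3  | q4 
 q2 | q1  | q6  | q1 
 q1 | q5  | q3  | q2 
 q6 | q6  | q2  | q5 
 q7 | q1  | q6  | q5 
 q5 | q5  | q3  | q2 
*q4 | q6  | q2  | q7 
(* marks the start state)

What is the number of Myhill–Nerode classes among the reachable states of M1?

States {q0} cannot be reached from the start state, so discard them.
Initial partition by acceptance: {q2,q3,q4,q7} | {q1,q5,q6}.
Refine {q2,q3,q4,q7} on symbol b: members go to different blocks, giving {q2,q7} and {q3,q4}.
Split {q1,q5,q6} by δ(·,b) → {q1,q5} and {q6}.
No further refinement is possible. Final partition (4 blocks): {q2,q7} | {q1,q5} | {q3,q4} | {q6}.

4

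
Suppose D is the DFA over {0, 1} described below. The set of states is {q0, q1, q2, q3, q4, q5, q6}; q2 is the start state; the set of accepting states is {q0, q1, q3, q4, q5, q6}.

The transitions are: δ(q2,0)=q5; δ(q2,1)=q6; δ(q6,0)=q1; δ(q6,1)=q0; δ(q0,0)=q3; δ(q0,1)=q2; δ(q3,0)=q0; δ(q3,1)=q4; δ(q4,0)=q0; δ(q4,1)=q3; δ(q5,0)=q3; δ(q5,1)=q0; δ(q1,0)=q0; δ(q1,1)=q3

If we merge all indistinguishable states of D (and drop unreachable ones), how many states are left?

4

Start with accepting vs non-accepting: {q0,q1,q3,q4,q5,q6} | {q2}.
Refine {q0,q1,q3,q4,q5,q6} on symbol 1: members go to different blocks, giving {q1,q3,q4,q5,q6} and {q0}.
On input 0, block {q1,q3,q4,q5,q6} splits into {q1,q3,q4} and {q5,q6}.
The partition is now stable with 4 blocks: {q1,q3,q4} | {q2} | {q0} | {q5,q6}.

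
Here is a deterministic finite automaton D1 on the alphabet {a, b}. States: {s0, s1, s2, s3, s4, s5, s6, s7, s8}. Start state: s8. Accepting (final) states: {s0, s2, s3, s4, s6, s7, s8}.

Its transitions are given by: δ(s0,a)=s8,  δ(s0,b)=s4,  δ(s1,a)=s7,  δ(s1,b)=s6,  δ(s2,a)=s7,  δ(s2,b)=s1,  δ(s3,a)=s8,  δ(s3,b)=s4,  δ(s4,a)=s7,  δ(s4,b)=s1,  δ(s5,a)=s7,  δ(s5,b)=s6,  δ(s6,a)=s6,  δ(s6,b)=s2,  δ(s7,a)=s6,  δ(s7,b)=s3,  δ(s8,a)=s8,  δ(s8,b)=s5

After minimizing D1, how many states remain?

6

States {s0} cannot be reached from the start state, so discard them.
Start with accepting vs non-accepting: {s2,s3,s4,s6,s7,s8} | {s1,s5}.
On input b, block {s2,s3,s4,s6,s7,s8} splits into {s2,s4,s8} and {s3,s6,s7}.
On input a, block {s2,s4,s8} splits into {s2,s4} and {s8}.
On input a, block {s3,s6,s7} splits into {s6,s7} and {s3}.
Split {s6,s7} by δ(·,b) → {s6} and {s7}.
The partition is now stable with 6 blocks: {s2,s4} | {s1,s5} | {s6} | {s8} | {s3} | {s7}.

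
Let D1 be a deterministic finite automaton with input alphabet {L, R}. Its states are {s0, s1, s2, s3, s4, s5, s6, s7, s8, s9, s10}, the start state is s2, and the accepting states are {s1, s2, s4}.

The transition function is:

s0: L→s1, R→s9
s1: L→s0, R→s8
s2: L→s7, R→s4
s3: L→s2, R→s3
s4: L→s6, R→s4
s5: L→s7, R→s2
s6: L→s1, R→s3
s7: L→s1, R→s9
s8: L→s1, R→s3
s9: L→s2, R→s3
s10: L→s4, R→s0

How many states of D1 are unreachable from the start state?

2

Starting at s2 and following transitions, the reachable set is {s0, s1, s2, s3, s4, s6, s7, s8, s9}. That leaves s5, s10 unreachable — 2 in total.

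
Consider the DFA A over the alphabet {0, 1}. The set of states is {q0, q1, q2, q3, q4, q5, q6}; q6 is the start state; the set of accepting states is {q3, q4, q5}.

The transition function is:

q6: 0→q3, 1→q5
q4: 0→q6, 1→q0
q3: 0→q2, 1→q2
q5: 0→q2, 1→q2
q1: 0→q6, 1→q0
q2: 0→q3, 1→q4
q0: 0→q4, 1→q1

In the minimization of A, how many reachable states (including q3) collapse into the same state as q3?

P0 = {q3,q4,q5} | {q0,q1,q2,q6}.
Split {q0,q1,q2,q6} by δ(·,0) → {q0,q2,q6} and {q1}.
Split {q0,q2,q6} by δ(·,1) → {q2,q6} and {q0}.
Split {q3,q4,q5} by δ(·,1) → {q3,q5} and {q4}.
On input 1, block {q2,q6} splits into {q2} and {q6}.
No further refinement is possible. Final partition (6 blocks): {q3,q5} | {q2} | {q1} | {q0} | {q4} | {q6}.
State q3 belongs to the block {q3,q5}, which has 2 states.

2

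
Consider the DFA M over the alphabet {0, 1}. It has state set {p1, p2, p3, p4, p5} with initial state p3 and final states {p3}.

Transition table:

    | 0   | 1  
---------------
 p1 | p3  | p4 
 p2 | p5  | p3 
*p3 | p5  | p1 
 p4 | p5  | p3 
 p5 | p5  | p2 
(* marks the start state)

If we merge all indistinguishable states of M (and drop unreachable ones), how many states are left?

4

P0 = {p3} | {p1,p2,p4,p5}.
Split {p1,p2,p4,p5} by δ(·,0) → {p2,p4,p5} and {p1}.
Split {p2,p4,p5} by δ(·,1) → {p2,p4} and {p5}.
No further refinement is possible. Final partition (4 blocks): {p3} | {p2,p4} | {p1} | {p5}.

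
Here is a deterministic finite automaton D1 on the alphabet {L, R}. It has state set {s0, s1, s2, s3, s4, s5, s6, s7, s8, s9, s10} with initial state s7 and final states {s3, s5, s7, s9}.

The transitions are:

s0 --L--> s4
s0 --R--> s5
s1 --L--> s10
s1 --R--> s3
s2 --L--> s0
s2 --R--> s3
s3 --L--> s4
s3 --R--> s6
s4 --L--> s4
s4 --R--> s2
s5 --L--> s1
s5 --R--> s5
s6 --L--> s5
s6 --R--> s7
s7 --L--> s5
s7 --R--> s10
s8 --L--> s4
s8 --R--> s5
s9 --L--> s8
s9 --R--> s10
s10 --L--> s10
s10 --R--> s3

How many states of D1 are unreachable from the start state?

No path from s7 leads to s8, s9; the other 9 states are all reachable.

2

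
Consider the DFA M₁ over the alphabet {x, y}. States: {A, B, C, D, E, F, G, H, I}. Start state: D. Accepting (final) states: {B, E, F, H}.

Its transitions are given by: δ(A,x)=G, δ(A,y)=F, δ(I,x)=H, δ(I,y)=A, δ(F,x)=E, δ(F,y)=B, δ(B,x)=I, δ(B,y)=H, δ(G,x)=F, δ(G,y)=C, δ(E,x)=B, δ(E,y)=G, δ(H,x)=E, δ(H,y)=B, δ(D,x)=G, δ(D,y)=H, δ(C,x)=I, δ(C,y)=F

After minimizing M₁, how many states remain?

Start with accepting vs non-accepting: {B,E,F,H} | {A,C,D,G,I}.
Refine {B,E,F,H} on symbol x: members go to different blocks, giving {E,F,H} and {B}.
On input x, block {E,F,H} splits into {F,H} and {E}.
Refine {A,C,D,G,I} on symbol x: members go to different blocks, giving {A,C,D} and {G,I}.
The partition is now stable with 5 blocks: {F,H} | {A,C,D} | {B} | {E} | {G,I}.

5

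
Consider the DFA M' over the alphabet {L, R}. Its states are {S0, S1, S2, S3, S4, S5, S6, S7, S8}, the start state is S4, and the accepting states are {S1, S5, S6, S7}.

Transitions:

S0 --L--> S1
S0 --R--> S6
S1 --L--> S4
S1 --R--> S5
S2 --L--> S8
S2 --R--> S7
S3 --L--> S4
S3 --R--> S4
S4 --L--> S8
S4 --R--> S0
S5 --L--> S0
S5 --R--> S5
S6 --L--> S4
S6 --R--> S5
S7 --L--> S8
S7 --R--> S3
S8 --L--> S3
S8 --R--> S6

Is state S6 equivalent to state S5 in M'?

First remove the unreachable states {S2,S7}; 7 states remain.
Start with accepting vs non-accepting: {S1,S5,S6} | {S0,S3,S4,S8}.
On input L, block {S0,S3,S4,S8} splits into {S3,S4,S8} and {S0}.
On input L, block {S1,S5,S6} splits into {S1,S6} and {S5}.
Split {S3,S4,S8} by δ(·,R) → {S3} and {S4} and {S8}.
Stable partition: {S1,S6} | {S3} | {S0} | {S5} | {S4} | {S8} — 6 equivalence classes.
S6 and S5 end up in different blocks, so they are distinguishable. For instance, the string 'LL' is accepted from only S5.

No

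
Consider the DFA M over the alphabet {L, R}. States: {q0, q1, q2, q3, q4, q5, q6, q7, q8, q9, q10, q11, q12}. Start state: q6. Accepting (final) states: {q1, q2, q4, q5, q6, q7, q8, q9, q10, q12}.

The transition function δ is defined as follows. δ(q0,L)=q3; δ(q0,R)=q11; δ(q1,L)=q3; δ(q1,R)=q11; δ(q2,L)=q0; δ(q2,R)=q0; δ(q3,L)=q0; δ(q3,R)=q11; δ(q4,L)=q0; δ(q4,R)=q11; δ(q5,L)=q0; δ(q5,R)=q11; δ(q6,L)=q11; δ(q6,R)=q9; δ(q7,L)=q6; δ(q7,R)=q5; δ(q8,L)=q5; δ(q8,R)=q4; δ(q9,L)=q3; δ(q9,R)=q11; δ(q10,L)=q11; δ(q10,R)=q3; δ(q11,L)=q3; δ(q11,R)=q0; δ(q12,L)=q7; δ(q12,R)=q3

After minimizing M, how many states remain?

3

States {q1,q2,q4,q5,q7,q8,q10,q12} cannot be reached from the start state, so discard them.
Start with accepting vs non-accepting: {q6,q9} | {q0,q3,q11}.
Split {q6,q9} by δ(·,R) → {q6} and {q9}.
Stable partition: {q6} | {q0,q3,q11} | {q9} — 3 equivalence classes.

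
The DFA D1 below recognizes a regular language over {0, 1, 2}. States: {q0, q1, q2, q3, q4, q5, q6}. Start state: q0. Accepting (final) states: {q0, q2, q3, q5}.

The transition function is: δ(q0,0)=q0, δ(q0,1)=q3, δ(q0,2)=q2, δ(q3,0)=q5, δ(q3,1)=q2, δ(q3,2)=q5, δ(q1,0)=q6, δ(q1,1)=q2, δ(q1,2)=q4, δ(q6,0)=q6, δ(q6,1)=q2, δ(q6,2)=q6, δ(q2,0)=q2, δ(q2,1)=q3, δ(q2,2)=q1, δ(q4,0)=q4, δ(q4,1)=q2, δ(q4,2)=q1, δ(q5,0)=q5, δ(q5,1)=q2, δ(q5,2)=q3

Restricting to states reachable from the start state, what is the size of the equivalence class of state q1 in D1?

3

Initial partition by acceptance: {q0,q2,q3,q5} | {q1,q4,q6}.
On input 2, block {q0,q2,q3,q5} splits into {q0,q3,q5} and {q2}.
On input 1, block {q0,q3,q5} splits into {q3,q5} and {q0}.
No further refinement is possible. Final partition (4 blocks): {q3,q5} | {q1,q4,q6} | {q2} | {q0}.
State q1 belongs to the block {q1,q4,q6}, which has 3 states.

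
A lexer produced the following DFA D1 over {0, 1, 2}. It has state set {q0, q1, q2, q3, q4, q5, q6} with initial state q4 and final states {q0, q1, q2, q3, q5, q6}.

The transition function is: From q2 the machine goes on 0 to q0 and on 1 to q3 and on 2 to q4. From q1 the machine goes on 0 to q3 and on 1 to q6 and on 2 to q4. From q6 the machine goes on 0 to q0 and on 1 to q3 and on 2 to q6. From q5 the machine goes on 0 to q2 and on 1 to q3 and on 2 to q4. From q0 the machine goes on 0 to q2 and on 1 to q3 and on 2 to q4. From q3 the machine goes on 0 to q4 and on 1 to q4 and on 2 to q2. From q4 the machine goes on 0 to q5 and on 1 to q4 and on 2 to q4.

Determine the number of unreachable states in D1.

No path from q4 leads to q1, q6; the other 5 states are all reachable.

2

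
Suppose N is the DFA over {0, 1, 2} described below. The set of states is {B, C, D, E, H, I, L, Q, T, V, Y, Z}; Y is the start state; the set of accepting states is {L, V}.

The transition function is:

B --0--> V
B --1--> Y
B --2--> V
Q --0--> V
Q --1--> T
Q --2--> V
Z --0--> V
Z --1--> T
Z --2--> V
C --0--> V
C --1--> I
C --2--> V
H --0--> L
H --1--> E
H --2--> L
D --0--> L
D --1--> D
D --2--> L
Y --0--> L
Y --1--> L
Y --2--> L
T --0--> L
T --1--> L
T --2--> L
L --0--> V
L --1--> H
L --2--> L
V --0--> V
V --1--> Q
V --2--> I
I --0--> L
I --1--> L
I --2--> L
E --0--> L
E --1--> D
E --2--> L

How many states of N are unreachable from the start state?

Starting at Y and following transitions, the reachable set is {D, E, H, I, L, Q, T, V, Y}. That leaves B, C, Z unreachable — 3 in total.

3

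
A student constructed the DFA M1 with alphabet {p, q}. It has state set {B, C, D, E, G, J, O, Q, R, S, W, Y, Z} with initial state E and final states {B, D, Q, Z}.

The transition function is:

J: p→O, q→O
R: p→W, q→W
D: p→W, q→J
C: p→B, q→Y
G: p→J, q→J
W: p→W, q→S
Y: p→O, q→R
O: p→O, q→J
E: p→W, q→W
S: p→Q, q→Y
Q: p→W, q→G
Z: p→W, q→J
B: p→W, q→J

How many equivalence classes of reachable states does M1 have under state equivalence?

States {B,C,D,Z} cannot be reached from the start state, so discard them.
Start with accepting vs non-accepting: {Q} | {E,G,J,O,R,S,W,Y}.
Refine {E,G,J,O,R,S,W,Y} on symbol p: members go to different blocks, giving {E,G,J,O,R,W,Y} and {S}.
On input q, block {E,G,J,O,R,W,Y} splits into {E,G,J,O,R,Y} and {W}.
On input p, block {E,G,J,O,R,Y} splits into {G,J,O,Y} and {E,R}.
Refine {G,J,O,Y} on symbol q: members go to different blocks, giving {G,J,O} and {Y}.
Stable partition: {Q} | {G,J,O} | {S} | {W} | {E,R} | {Y} — 6 equivalence classes.

6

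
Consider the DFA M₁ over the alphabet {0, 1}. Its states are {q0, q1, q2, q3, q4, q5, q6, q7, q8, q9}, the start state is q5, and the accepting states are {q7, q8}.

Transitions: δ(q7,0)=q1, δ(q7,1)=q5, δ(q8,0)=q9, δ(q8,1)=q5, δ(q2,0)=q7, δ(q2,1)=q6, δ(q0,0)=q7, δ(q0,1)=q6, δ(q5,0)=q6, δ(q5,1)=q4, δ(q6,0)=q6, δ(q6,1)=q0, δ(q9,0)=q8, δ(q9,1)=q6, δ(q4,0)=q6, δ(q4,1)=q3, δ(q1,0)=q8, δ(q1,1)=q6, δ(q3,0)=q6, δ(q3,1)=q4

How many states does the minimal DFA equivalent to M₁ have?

4

Reachable states from the start: {q0,q1,q3,q4,q5,q6,q7,q8,q9}. Unreachable: {q2} — drop them.
Initial partition by acceptance: {q7,q8} | {q0,q1,q3,q4,q5,q6,q9}.
On input 0, block {q0,q1,q3,q4,q5,q6,q9} splits into {q3,q4,q5,q6} and {q0,q1,q9}.
Split {q3,q4,q5,q6} by δ(·,1) → {q3,q4,q5} and {q6}.
Stable partition: {q7,q8} | {q3,q4,q5} | {q0,q1,q9} | {q6} — 4 equivalence classes.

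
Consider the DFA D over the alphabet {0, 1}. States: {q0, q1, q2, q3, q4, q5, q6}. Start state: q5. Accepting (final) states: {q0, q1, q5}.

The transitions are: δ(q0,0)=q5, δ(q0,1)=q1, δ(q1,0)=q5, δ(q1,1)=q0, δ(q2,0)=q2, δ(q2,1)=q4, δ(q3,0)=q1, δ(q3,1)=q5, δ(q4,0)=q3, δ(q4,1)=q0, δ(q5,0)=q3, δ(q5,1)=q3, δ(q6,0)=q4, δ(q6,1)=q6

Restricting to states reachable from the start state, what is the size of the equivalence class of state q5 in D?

1

First remove the unreachable states {q2,q4,q6}; 4 states remain.
Start with accepting vs non-accepting: {q0,q1,q5} | {q3}.
On input 0, block {q0,q1,q5} splits into {q0,q1} and {q5}.
The partition is now stable with 3 blocks: {q0,q1} | {q3} | {q5}.
The equivalence class containing q5 is {q5}, of size 1.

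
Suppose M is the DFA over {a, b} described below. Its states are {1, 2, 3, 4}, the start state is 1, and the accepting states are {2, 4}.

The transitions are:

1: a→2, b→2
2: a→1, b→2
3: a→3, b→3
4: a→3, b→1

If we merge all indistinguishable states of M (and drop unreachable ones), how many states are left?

First remove the unreachable states {3,4}; 2 states remain.
P0 = {2} | {1}.
No further refinement is possible. Final partition (2 blocks): {2} | {1}.

2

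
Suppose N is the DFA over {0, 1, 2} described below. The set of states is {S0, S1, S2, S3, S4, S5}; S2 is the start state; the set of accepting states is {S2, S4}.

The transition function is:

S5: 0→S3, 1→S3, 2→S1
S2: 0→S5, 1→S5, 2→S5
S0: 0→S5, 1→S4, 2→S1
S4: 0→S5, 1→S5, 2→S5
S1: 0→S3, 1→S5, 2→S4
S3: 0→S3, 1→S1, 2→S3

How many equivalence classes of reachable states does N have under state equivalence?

First remove the unreachable states {S0}; 5 states remain.
P0 = {S2,S4} | {S1,S3,S5}.
Split {S1,S3,S5} by δ(·,2) → {S3,S5} and {S1}.
On input 1, block {S3,S5} splits into {S3} and {S5}.
Stable partition: {S2,S4} | {S3} | {S1} | {S5} — 4 equivalence classes.

4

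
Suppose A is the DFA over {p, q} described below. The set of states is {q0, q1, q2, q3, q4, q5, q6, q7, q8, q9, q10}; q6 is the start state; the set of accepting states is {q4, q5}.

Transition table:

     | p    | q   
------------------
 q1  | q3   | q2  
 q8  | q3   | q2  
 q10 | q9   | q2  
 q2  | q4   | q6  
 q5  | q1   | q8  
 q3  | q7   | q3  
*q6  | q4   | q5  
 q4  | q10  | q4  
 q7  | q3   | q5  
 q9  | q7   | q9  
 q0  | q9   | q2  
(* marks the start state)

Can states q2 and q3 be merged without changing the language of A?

No

States {q0} cannot be reached from the start state, so discard them.
P0 = {q4,q5} | {q1,q2,q3,q6,q7,q8,q9,q10}.
Refine {q4,q5} on symbol q: members go to different blocks, giving {q4} and {q5}.
Split {q1,q2,q3,q6,q7,q8,q9,q10} by δ(·,p) → {q1,q3,q7,q8,q9,q10} and {q2,q6}.
On input q, block {q1,q3,q7,q8,q9,q10} splits into {q1,q8,q10} and {q3,q9} and {q7}.
On input q, block {q2,q6} splits into {q2} and {q6}.
The partition is now stable with 7 blocks: {q4} | {q1,q8,q10} | {q5} | {q2} | {q3,q9} | {q7} | {q6}.
q2 and q3 end up in different blocks, so they are distinguishable. For instance, the string 'p' is accepted from only q2.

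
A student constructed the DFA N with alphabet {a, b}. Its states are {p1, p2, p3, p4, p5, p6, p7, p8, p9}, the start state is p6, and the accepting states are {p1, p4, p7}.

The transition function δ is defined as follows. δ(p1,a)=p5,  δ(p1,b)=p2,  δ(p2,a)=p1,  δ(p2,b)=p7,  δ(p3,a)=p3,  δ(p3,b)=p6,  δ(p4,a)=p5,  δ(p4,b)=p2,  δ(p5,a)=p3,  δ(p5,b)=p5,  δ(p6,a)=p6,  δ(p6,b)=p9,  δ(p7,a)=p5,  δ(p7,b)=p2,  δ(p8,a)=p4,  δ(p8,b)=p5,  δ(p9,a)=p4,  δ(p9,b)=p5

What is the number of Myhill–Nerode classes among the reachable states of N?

6

Reachable states from the start: {p1,p2,p3,p4,p5,p6,p7,p9}. Unreachable: {p8} — drop them.
P0 = {p1,p4,p7} | {p2,p3,p5,p6,p9}.
On input a, block {p2,p3,p5,p6,p9} splits into {p3,p5,p6} and {p2,p9}.
Split {p3,p5,p6} by δ(·,b) → {p3,p5} and {p6}.
Split {p3,p5} by δ(·,b) → {p3} and {p5}.
Refine {p2,p9} on symbol b: members go to different blocks, giving {p2} and {p9}.
No further refinement is possible. Final partition (6 blocks): {p1,p4,p7} | {p3} | {p2} | {p6} | {p5} | {p9}.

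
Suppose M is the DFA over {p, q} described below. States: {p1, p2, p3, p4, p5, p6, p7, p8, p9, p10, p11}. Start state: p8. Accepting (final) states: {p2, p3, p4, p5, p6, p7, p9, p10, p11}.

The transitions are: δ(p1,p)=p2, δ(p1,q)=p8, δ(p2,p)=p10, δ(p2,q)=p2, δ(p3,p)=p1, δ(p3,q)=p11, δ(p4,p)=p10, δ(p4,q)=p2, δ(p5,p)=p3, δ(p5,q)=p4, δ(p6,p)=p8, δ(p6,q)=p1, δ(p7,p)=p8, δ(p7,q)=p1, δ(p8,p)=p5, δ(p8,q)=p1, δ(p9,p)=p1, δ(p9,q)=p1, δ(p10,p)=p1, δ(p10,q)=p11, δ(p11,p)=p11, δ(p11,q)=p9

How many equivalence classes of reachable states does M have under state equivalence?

5

First remove the unreachable states {p6,p7}; 9 states remain.
Start with accepting vs non-accepting: {p2,p3,p4,p5,p9,p10,p11} | {p1,p8}.
Refine {p2,p3,p4,p5,p9,p10,p11} on symbol p: members go to different blocks, giving {p2,p4,p5,p11} and {p3,p9,p10}.
Split {p2,p4,p5,p11} by δ(·,p) → {p2,p4,p5} and {p11}.
Refine {p3,p9,p10} on symbol q: members go to different blocks, giving {p3,p10} and {p9}.
The partition is now stable with 5 blocks: {p2,p4,p5} | {p1,p8} | {p3,p10} | {p11} | {p9}.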